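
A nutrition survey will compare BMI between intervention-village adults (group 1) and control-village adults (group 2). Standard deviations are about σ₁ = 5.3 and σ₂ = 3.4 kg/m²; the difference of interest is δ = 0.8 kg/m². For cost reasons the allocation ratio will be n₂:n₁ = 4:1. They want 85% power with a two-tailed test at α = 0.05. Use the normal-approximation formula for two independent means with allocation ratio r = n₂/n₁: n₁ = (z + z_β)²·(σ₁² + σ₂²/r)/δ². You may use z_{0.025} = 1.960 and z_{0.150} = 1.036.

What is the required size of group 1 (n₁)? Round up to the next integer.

n₁ = 435

n₁ = (z_{α/2} + z_β)² · (σ₁² + σ₂²/r) / δ²
   = (1.960 + 1.036)² · (5.3² + 3.4²/4) / 0.8²
   = 8.9760 · (28.09 + 2.89) / 0.64
   = 8.9760 · 30.98 / 0.64
   = 434.50
Round up → n₁ = 435; n₂ = r·n₁ = 4 × 435 = 1740.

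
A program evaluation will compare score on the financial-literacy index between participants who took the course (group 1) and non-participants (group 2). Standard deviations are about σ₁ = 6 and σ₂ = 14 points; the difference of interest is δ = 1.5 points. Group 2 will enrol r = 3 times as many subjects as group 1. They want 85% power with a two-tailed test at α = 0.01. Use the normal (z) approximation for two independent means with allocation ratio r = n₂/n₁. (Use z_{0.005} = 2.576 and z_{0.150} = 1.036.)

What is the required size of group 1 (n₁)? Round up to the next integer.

n₁ = 588

n₁ = (z_{α/2} + z_β)² · (σ₁² + σ₂²/r) / δ²
   = (2.576 + 1.036)² · (6² + 14²/3) / 1.5²
   = 13.0465 · (36 + 65.3333) / 2.25
   = 13.0465 · 101.3333 / 2.25
   = 587.58
Round up → n₁ = 588; n₂ = r·n₁ = 3 × 588 = 1764.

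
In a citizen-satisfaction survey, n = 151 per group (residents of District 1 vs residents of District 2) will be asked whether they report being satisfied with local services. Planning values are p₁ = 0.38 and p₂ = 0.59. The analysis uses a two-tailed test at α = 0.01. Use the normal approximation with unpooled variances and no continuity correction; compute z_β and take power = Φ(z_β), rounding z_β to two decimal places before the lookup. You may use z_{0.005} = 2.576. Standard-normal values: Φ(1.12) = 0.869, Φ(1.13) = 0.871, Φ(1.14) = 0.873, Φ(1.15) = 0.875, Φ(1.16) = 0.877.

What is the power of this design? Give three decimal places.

z_β = |p₁−p₂|·√(n/[p₁q₁+p₂q₂]) − z_{α/2}
    = 0.21 · √(151/0.4775) − 2.576
    = 0.21 · 17.7829 − 2.576
    = 3.7344 − 2.576 = 1.1584 → 1.16
Power = Φ(1.16) = 0.877.

Power ≈ 0.877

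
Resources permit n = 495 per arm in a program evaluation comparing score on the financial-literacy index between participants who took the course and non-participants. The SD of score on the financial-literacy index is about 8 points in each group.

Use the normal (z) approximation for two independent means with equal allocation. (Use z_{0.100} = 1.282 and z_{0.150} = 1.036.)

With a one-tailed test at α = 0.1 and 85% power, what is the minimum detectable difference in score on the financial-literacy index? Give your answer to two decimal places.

δ = (z_α + z_β) · √((σ₁²+σ₂²)/n)
  = (1.282 + 1.036) · √(128/495)
  = 2.318 · √0.25859
  = 2.318 · 0.5085
  = 1.1787

Minimum detectable difference ≈ 1.18 points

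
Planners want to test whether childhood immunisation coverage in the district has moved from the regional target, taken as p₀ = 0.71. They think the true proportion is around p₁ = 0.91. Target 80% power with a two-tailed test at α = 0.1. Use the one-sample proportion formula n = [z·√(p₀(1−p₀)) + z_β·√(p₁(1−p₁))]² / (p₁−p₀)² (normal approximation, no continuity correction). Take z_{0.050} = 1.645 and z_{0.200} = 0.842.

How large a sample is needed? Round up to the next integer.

n = [z_{α/2}·√(p₀q₀) + z_β·√(p₁q₁)]² / (p₁ − p₀)²
  = [1.645·√(0.71·0.29) + 0.842·√(0.91·0.09)]² / (0.20)²
  = [1.645·0.4538 + 0.842·0.2862]² / 0.0400
  = [0.9874]² / 0.0400
  = 24.37
Round up → n = 25.

n = 25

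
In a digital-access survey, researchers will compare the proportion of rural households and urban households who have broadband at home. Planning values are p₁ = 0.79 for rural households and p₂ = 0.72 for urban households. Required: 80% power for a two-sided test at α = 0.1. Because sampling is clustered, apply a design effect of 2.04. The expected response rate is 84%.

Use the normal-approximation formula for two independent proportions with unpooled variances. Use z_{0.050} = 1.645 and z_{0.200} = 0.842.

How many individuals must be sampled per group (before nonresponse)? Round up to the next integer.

n = (z_{α/2} + z_β)² · [p₁(1−p₁) + p₂(1−p₂)] / (p₁ − p₂)²
  = (1.645 + 0.842)² · (0.79·0.21 + 0.72·0.28) / (0.07)²
  = (2.487)² · (0.1659 + 0.2016) / 0.0049
  = 6.1852 · 0.3675 / 0.0049
  = 463.89
Design effect: 2.04 × 463.89 = 946.33.
Adjust for 84% response: 946.33 / 0.84 = 1126.58.
Round up → n = 1127 per group.

n = 1127 per group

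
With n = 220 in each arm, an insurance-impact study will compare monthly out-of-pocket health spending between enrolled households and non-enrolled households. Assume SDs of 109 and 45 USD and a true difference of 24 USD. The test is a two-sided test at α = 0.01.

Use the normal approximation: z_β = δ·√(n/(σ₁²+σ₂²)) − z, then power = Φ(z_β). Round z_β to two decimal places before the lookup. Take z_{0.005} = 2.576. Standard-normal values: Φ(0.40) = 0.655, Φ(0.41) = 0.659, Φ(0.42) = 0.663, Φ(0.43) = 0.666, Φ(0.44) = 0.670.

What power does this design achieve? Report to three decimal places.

Power ≈ 0.670

z_β = δ·√(n/(σ₁²+σ₂²)) − z_{α/2}
    = 24 · √(220/13906) − 2.576
    = 24 · 0.12578 − 2.576
    = 3.0187 − 2.576 = 0.4427 → 0.44
Power = Φ(0.44) = 0.670.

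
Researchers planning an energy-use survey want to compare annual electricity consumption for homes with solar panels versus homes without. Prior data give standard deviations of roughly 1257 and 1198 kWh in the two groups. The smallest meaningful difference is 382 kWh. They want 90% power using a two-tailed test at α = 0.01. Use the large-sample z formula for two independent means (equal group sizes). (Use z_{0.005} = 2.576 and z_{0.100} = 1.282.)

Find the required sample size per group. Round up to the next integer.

n = 308 per group

n = (z_{α/2} + z_β)² · (σ₁² + σ₂²) / δ²
  = (2.576 + 1.282)² · (1257² + 1198² = 3015253) / 382²
  = 14.8842 · 3015253 / 145924
  = 307.55
Round up → n = 308 per group.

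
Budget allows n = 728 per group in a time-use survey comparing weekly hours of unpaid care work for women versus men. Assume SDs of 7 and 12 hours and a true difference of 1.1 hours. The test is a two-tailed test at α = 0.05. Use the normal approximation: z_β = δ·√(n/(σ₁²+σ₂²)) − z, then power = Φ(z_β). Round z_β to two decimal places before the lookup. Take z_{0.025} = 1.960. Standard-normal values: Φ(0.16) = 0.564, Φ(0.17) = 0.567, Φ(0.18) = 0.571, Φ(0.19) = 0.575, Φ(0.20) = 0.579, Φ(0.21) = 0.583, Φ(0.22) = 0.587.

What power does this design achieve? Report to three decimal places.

Power ≈ 0.571

z_β = δ·√(n/(σ₁²+σ₂²)) − z_{α/2}
    = 1.1 · √(728/193) − 1.960
    = 1.1 · 1.94217 − 1.960
    = 2.1364 − 1.960 = 0.1764 → 0.18
Power = Φ(0.18) = 0.571.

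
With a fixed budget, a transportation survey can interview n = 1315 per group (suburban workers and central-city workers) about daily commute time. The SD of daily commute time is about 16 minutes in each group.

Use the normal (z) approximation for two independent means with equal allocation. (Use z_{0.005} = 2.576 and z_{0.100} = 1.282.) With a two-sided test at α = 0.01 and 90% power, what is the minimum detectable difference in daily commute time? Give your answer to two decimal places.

Minimum detectable difference ≈ 2.41 minutes

δ = (z_{α/2} + z_β) · √((σ₁²+σ₂²)/n)
  = (2.576 + 1.282) · √(512/1315)
  = 3.858 · √0.38935
  = 3.858 · 0.6240
  = 2.4073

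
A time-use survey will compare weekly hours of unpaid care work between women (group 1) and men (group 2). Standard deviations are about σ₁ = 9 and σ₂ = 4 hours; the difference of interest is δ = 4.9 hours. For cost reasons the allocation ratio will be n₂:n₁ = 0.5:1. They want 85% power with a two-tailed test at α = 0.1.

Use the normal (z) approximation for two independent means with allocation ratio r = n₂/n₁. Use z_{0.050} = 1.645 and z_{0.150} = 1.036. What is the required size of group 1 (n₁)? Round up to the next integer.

n₁ = 34

n₁ = (z_{α/2} + z_β)² · (σ₁² + σ₂²/r) / δ²
   = (1.645 + 1.036)² · (9² + 4²/0.5) / 4.9²
   = 7.1878 · (81 + 32) / 24.01
   = 7.1878 · 113 / 24.01
   = 33.83
Round up → n₁ = 34; n₂ = r·n₁ = 0.5 × 34 = 17.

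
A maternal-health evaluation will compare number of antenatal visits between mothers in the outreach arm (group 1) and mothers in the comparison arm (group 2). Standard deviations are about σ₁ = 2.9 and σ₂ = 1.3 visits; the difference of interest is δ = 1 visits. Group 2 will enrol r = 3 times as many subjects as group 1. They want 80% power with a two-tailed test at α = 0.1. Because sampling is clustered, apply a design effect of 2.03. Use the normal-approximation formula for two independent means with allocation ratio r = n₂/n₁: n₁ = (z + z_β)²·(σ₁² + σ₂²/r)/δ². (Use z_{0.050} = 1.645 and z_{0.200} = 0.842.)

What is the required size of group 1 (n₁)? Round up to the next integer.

n₁ = 113

n₁ = (z_{α/2} + z_β)² · (σ₁² + σ₂²/r) / δ²
   = (1.645 + 0.842)² · (2.9² + 1.3²/3) / 1²
   = 6.1852 · (8.41 + 0.56333) / 1
   = 6.1852 · 8.9733 / 1
   = 55.50
Design effect: 2.03 × 55.50 = 112.67.
Round up → n₁ = 113; n₂ = r·n₁ = 3 × 113 = 339.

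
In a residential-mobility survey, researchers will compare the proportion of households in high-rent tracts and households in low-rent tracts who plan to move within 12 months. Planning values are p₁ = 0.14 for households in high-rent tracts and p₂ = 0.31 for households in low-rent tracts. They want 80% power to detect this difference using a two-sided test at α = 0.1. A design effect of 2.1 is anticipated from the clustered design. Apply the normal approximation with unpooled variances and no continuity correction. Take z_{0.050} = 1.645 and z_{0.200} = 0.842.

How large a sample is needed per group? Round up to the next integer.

n = 151 per group

n = (z_{α/2} + z_β)² · [p₁(1−p₁) + p₂(1−p₂)] / (p₁ − p₂)²
  = (1.645 + 0.842)² · (0.14·0.86 + 0.31·0.69) / (-0.17)²
  = (2.487)² · (0.1204 + 0.2139) / 0.0289
  = 6.1852 · 0.3343 / 0.0289
  = 71.55
Design effect: 2.1 × 71.55 = 150.25.
Round up → n = 151 per group.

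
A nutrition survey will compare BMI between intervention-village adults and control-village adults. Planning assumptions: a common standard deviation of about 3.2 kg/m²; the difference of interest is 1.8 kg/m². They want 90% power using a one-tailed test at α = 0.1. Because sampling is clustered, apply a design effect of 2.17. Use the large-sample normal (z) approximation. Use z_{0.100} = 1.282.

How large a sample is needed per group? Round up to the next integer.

n = (z_α + z_β)² · (σ₁² + σ₂²) / δ²
  = (1.282 + 1.282)² · (2·3.2² = 20.48) / 1.8²
  = 6.5741 · 20.48 / 3.24
  = 41.55
Design effect: 2.17 × 41.55 = 90.17.
Round up → n = 91 per group.

n = 91 per group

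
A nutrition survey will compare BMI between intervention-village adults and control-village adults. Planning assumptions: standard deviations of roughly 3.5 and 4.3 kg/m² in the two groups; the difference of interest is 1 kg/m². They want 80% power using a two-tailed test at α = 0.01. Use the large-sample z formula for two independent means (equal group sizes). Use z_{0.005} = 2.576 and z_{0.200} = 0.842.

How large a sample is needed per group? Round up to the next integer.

n = 360 per group

n = (z_{α/2} + z_β)² · (σ₁² + σ₂²) / δ²
  = (2.576 + 0.842)² · (3.5² + 4.3² = 30.74) / 1²
  = 11.6827 · 30.74 / 1
  = 359.13
Round up → n = 360 per group.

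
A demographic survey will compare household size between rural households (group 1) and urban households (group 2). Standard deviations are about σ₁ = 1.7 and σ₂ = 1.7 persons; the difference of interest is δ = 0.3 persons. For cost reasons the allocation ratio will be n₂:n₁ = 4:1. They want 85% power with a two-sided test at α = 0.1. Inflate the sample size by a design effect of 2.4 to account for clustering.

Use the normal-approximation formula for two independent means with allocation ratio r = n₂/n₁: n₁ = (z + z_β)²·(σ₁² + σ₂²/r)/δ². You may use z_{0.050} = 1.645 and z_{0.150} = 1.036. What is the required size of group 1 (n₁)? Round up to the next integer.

n₁ = (z_{α/2} + z_β)² · (σ₁² + σ₂²/r) / δ²
   = (1.645 + 1.036)² · (1.7² + 1.7²/4) / 0.3²
   = 7.1878 · (2.89 + 0.7225) / 0.09
   = 7.1878 · 3.6125 / 0.09
   = 288.51
Design effect: 2.4 × 288.51 = 692.42.
Round up → n₁ = 693; n₂ = r·n₁ = 4 × 693 = 2772.

n₁ = 693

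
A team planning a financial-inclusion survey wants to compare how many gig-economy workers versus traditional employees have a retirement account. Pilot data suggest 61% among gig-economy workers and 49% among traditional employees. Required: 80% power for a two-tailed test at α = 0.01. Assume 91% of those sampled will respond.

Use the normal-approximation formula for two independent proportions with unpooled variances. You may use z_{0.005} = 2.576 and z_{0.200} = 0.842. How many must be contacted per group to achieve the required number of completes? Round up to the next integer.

n = 435 per group

n = (z_{α/2} + z_β)² · [p₁(1−p₁) + p₂(1−p₂)] / (p₁ − p₂)²
  = (2.576 + 0.842)² · (0.61·0.39 + 0.49·0.51) / (0.12)²
  = (3.418)² · (0.2379 + 0.2499) / 0.0144
  = 11.6827 · 0.4878 / 0.0144
  = 395.75
Adjust for 91% response: 395.75 / 0.91 = 434.89.
Round up → n = 435 per group.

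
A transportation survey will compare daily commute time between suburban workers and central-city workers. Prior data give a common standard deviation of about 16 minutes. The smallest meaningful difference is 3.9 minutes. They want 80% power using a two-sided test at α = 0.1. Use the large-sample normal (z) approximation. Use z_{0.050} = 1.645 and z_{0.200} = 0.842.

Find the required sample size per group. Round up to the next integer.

n = (z_{α/2} + z_β)² · (σ₁² + σ₂²) / δ²
  = (1.645 + 0.842)² · (2·16² = 512) / 3.9²
  = 6.1852 · 512 / 15.21
  = 208.21
Round up → n = 209 per group.

n = 209 per group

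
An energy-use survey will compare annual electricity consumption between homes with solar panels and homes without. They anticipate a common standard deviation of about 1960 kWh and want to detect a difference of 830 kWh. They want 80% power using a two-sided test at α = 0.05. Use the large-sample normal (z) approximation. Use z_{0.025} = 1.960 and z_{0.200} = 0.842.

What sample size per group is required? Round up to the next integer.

n = (z_{α/2} + z_β)² · (σ₁² + σ₂²) / δ²
  = (1.960 + 0.842)² · (2·1960² = 7683200) / 830²
  = 7.8512 · 7683200 / 688900
  = 87.56
Round up → n = 88 per group.

n = 88 per group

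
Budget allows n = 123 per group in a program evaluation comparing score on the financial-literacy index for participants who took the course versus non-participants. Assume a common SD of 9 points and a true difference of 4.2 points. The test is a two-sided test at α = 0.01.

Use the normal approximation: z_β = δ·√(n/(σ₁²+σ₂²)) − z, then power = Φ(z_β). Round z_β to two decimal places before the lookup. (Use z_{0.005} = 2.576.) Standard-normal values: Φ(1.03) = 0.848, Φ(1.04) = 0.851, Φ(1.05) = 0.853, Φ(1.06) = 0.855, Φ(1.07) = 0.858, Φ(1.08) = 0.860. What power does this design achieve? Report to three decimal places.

Power ≈ 0.860

z_β = δ·√(n/(σ₁²+σ₂²)) − z_{α/2}
    = 4.2 · √(123/162) − 2.576
    = 4.2 · 0.87135 − 2.576
    = 3.6597 − 2.576 = 1.0837 → 1.08
Power = Φ(1.08) = 0.860.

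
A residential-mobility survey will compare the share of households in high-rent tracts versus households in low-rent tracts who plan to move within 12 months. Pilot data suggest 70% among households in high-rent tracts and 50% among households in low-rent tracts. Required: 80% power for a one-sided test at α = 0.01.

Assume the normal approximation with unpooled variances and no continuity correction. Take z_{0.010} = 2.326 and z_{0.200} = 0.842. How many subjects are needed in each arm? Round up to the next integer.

n = 116 per group

n = (z_α + z_β)² · [p₁(1−p₁) + p₂(1−p₂)] / (p₁ − p₂)²
  = (2.326 + 0.842)² · (0.70·0.30 + 0.50·0.50) / (0.20)²
  = (3.168)² · (0.2100 + 0.2500) / 0.0400
  = 10.0362 · 0.4600 / 0.0400
  = 115.42
Round up → n = 116 per group.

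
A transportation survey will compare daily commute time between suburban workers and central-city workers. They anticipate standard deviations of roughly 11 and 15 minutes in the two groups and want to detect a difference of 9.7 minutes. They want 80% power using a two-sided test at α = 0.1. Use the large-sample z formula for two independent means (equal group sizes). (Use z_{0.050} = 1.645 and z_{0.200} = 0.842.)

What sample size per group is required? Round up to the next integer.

n = (z_{α/2} + z_β)² · (σ₁² + σ₂²) / δ²
  = (1.645 + 0.842)² · (11² + 15² = 346) / 9.7²
  = 6.1852 · 346 / 94.09
  = 22.74
Round up → n = 23 per group.

n = 23 per group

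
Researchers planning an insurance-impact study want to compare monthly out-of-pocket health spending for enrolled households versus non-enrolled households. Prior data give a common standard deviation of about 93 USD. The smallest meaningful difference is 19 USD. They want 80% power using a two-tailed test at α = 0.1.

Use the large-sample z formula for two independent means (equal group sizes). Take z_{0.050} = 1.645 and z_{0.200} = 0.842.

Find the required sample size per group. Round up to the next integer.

n = (z_{α/2} + z_β)² · (σ₁² + σ₂²) / δ²
  = (1.645 + 0.842)² · (2·93² = 17298) / 19²
  = 6.1852 · 17298 / 361
  = 296.37
Round up → n = 297 per group.

n = 297 per group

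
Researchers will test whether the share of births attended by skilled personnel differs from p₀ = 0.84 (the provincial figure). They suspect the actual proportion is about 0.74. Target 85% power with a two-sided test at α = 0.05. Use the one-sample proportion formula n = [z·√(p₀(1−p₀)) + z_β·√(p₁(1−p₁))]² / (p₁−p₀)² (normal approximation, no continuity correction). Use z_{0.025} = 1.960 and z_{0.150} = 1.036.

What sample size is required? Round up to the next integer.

n = [z_{α/2}·√(p₀q₀) + z_β·√(p₁q₁)]² / (p₁ − p₀)²
  = [1.960·√(0.84·0.16) + 1.036·√(0.74·0.26)]² / (-0.10)²
  = [1.960·0.3666 + 1.036·0.4386]² / 0.0100
  = [1.1730]² / 0.0100
  = 137.59
Round up → n = 138.

n = 138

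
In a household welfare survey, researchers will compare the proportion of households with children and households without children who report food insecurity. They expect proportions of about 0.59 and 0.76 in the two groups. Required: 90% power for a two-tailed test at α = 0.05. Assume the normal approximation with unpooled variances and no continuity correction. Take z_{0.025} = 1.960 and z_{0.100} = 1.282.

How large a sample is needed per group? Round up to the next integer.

n = (z_{α/2} + z_β)² · [p₁(1−p₁) + p₂(1−p₂)] / (p₁ − p₂)²
  = (1.960 + 1.282)² · (0.59·0.41 + 0.76·0.24) / (-0.17)²
  = (3.242)² · (0.2419 + 0.1824) / 0.0289
  = 10.5106 · 0.4243 / 0.0289
  = 154.31
Round up → n = 155 per group.

n = 155 per group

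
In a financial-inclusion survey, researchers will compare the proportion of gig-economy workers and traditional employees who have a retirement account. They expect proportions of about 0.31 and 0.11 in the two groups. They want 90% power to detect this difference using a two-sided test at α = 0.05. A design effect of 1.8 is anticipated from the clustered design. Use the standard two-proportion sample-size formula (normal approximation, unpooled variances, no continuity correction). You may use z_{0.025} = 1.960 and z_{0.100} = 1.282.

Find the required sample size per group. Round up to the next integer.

n = 148 per group

n = (z_{α/2} + z_β)² · [p₁(1−p₁) + p₂(1−p₂)] / (p₁ − p₂)²
  = (1.960 + 1.282)² · (0.31·0.69 + 0.11·0.89) / (0.20)²
  = (3.242)² · (0.2139 + 0.0979) / 0.0400
  = 10.5106 · 0.3118 / 0.0400
  = 81.93
Design effect: 1.8 × 81.93 = 147.47.
Round up → n = 148 per group.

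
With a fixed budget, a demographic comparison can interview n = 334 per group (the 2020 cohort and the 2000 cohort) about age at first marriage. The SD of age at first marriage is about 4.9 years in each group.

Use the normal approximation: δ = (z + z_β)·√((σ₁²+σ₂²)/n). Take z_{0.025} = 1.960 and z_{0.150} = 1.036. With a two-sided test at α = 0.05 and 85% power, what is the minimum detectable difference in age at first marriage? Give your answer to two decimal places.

δ = (z_{α/2} + z_β) · √((σ₁²+σ₂²)/n)
  = (1.960 + 1.036) · √(48.02/334)
  = 2.996 · √0.14377
  = 2.996 · 0.3792
  = 1.1360

Minimum detectable difference ≈ 1.14 years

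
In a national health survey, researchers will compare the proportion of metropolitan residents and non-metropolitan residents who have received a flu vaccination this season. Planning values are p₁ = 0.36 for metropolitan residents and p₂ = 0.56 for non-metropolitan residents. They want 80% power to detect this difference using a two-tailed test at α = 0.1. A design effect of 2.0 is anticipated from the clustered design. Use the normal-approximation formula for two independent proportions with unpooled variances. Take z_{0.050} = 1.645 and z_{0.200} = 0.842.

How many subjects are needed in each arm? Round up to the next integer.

n = 148 per group

n = (z_{α/2} + z_β)² · [p₁(1−p₁) + p₂(1−p₂)] / (p₁ − p₂)²
  = (1.645 + 0.842)² · (0.36·0.64 + 0.56·0.44) / (-0.20)²
  = (2.487)² · (0.2304 + 0.2464) / 0.0400
  = 6.1852 · 0.4768 / 0.0400
  = 73.73
Design effect: 2.0 × 73.73 = 147.45.
Round up → n = 148 per group.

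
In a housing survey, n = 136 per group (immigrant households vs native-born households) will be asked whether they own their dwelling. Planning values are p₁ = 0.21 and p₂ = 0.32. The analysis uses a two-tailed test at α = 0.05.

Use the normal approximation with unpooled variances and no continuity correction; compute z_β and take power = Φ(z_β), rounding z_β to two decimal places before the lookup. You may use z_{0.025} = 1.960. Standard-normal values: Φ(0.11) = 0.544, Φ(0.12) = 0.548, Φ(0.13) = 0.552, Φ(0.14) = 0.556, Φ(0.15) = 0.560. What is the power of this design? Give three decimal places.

z_β = |p₁−p₂|·√(n/[p₁q₁+p₂q₂]) − z_{α/2}
    = 0.11 · √(136/0.3835) − 1.960
    = 0.11 · 18.8316 − 1.960
    = 2.0715 − 1.960 = 0.1115 → 0.11
Power = Φ(0.11) = 0.544.

Power ≈ 0.544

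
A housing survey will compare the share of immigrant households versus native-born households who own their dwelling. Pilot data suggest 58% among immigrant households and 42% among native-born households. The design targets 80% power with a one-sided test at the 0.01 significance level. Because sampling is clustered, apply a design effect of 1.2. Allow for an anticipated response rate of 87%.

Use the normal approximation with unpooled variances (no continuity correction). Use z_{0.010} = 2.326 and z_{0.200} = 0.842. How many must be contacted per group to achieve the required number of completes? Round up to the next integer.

n = 264 per group

n = (z_α + z_β)² · [p₁(1−p₁) + p₂(1−p₂)] / (p₁ − p₂)²
  = (2.326 + 0.842)² · (0.58·0.42 + 0.42·0.58) / (0.16)²
  = (3.168)² · (0.2436 + 0.2436) / 0.0256
  = 10.0362 · 0.4872 / 0.0256
  = 191.00
Design effect: 1.2 × 191.00 = 229.20.
Adjust for 87% response: 229.20 / 0.87 = 263.45.
Round up → n = 264 per group.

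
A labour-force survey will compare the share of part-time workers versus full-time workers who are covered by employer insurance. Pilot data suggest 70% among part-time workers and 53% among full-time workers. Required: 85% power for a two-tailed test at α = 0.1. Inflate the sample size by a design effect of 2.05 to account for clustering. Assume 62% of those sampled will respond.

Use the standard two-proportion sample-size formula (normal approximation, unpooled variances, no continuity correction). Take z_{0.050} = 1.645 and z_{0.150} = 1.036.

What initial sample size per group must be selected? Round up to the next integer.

n = (z_{α/2} + z_β)² · [p₁(1−p₁) + p₂(1−p₂)] / (p₁ − p₂)²
  = (1.645 + 1.036)² · (0.70·0.30 + 0.53·0.47) / (0.17)²
  = (2.681)² · (0.2100 + 0.2491) / 0.0289
  = 7.1878 · 0.4591 / 0.0289
  = 114.18
Design effect: 2.05 × 114.18 = 234.08.
Adjust for 62% response: 234.08 / 0.62 = 377.54.
Round up → n = 378 per group.

n = 378 per group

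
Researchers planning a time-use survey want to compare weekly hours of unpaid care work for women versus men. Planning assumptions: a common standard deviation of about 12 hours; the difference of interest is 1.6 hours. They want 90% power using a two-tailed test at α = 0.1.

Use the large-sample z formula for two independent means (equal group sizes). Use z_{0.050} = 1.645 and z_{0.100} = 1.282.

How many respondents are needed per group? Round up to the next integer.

n = 964 per group

n = (z_{α/2} + z_β)² · (σ₁² + σ₂²) / δ²
  = (1.645 + 1.282)² · (2·12² = 288) / 1.6²
  = 8.5673 · 288 / 2.56
  = 963.82
Round up → n = 964 per group.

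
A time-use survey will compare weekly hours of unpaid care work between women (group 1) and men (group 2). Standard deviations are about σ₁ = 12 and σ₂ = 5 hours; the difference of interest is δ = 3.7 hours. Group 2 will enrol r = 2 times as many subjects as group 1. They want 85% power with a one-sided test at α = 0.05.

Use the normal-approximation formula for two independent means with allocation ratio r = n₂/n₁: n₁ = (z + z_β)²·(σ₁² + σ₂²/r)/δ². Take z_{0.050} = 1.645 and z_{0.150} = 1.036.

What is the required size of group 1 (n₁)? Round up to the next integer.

n₁ = (z_α + z_β)² · (σ₁² + σ₂²/r) / δ²
   = (1.645 + 1.036)² · (12² + 5²/2) / 3.7²
   = 7.1878 · (144 + 12.5) / 13.69
   = 7.1878 · 156.5 / 13.69
   = 82.17
Round up → n₁ = 83; n₂ = r·n₁ = 2 × 83 = 166.

n₁ = 83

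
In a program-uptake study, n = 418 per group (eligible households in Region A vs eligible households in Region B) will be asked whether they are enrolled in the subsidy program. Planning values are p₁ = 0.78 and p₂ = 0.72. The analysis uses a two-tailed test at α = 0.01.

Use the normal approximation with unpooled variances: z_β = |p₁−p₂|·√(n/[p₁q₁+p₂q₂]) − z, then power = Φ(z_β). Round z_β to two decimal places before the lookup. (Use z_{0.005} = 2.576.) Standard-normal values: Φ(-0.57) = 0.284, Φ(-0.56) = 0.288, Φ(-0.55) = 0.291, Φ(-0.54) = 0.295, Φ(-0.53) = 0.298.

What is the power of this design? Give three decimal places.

Power ≈ 0.284

z_β = |p₁−p₂|·√(n/[p₁q₁+p₂q₂]) − z_{α/2}
    = 0.06 · √(418/0.3732) − 2.576
    = 0.06 · 33.4670 − 2.576
    = 2.0080 − 2.576 = -0.5680 → -0.57
Power = Φ(-0.57) = 0.284.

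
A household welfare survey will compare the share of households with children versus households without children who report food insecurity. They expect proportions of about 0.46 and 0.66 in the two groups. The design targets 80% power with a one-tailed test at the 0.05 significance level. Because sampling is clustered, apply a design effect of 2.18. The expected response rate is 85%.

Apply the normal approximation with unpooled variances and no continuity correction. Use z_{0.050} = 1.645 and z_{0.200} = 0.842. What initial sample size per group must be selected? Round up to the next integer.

n = (z_α + z_β)² · [p₁(1−p₁) + p₂(1−p₂)] / (p₁ − p₂)²
  = (1.645 + 0.842)² · (0.46·0.54 + 0.66·0.34) / (-0.20)²
  = (2.487)² · (0.2484 + 0.2244) / 0.0400
  = 6.1852 · 0.4728 / 0.0400
  = 73.11
Design effect: 2.18 × 73.11 = 159.38.
Adjust for 85% response: 159.38 / 0.85 = 187.50.
Round up → n = 188 per group.

n = 188 per group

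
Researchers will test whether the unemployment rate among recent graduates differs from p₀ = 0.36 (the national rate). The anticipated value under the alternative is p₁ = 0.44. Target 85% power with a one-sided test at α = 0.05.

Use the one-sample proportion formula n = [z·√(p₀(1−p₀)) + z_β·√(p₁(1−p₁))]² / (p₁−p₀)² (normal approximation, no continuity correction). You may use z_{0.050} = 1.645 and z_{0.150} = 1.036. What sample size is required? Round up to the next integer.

n = [z_α·√(p₀q₀) + z_β·√(p₁q₁)]² / (p₁ − p₀)²
  = [1.645·√(0.36·0.64) + 1.036·√(0.44·0.56)]² / (0.08)²
  = [1.645·0.4800 + 1.036·0.4964]² / 0.0064
  = [1.3039]² / 0.0064
  = 265.63
Round up → n = 266.

n = 266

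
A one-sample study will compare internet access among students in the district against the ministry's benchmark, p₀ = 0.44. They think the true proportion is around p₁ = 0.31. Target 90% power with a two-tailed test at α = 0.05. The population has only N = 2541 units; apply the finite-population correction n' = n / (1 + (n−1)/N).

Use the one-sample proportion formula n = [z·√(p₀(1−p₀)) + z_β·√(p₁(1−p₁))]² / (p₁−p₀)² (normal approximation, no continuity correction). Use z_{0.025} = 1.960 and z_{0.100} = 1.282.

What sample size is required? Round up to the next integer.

n = 138

n = [z_{α/2}·√(p₀q₀) + z_β·√(p₁q₁)]² / (p₁ − p₀)²
  = [1.960·√(0.44·0.56) + 1.282·√(0.31·0.69)]² / (-0.13)²
  = [1.960·0.4964 + 1.282·0.4625]² / 0.0169
  = [1.5658]² / 0.0169
  = 145.08
Finite-population correction (N = 2541): 145.08 / (1 + (145.08 − 1)/2541) = 137.29.
Round up → n = 138.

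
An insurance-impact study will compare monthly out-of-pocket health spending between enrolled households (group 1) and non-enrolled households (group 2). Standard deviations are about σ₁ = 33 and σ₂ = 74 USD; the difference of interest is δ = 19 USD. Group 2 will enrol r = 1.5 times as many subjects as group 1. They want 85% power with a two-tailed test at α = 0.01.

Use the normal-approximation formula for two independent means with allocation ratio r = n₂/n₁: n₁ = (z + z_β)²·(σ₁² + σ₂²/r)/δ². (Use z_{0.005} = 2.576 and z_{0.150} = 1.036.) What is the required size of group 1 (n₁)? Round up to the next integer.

n₁ = 172

n₁ = (z_{α/2} + z_β)² · (σ₁² + σ₂²/r) / δ²
   = (2.576 + 1.036)² · (33² + 74²/1.5) / 19²
   = 13.0465 · (1089 + 3650.7) / 361
   = 13.0465 · 4739.7 / 361
   = 171.29
Round up → n₁ = 172; n₂ = r·n₁ = 1.5 × 172 = 258.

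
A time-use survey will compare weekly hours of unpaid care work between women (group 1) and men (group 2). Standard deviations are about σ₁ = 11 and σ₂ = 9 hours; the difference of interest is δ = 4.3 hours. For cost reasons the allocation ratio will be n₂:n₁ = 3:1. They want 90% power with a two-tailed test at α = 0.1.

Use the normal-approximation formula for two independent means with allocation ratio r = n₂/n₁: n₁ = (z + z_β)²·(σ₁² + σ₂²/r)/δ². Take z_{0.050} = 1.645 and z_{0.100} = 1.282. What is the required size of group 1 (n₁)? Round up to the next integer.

n₁ = (z_{α/2} + z_β)² · (σ₁² + σ₂²/r) / δ²
   = (1.645 + 1.282)² · (11² + 9²/3) / 4.3²
   = 8.5673 · (121 + 27) / 18.49
   = 8.5673 · 148 / 18.49
   = 68.58
Round up → n₁ = 69; n₂ = r·n₁ = 3 × 69 = 207.

n₁ = 69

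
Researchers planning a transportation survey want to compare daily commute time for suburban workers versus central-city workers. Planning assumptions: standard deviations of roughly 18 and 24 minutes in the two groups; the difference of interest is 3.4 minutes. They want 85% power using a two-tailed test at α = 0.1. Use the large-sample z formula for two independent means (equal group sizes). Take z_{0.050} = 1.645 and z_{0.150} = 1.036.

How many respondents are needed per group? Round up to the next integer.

n = 560 per group

n = (z_{α/2} + z_β)² · (σ₁² + σ₂²) / δ²
  = (1.645 + 1.036)² · (18² + 24² = 900) / 3.4²
  = 7.1878 · 900 / 11.56
  = 559.60
Round up → n = 560 per group.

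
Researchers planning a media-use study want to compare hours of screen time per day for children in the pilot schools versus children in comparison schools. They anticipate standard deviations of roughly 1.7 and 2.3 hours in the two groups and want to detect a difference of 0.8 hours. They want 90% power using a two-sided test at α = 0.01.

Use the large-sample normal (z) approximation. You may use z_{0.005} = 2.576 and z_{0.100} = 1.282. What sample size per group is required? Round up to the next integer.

n = (z_{α/2} + z_β)² · (σ₁² + σ₂²) / δ²
  = (2.576 + 1.282)² · (1.7² + 2.3² = 8.18) / 0.8²
  = 14.8842 · 8.18 / 0.64
  = 190.24
Round up → n = 191 per group.

n = 191 per group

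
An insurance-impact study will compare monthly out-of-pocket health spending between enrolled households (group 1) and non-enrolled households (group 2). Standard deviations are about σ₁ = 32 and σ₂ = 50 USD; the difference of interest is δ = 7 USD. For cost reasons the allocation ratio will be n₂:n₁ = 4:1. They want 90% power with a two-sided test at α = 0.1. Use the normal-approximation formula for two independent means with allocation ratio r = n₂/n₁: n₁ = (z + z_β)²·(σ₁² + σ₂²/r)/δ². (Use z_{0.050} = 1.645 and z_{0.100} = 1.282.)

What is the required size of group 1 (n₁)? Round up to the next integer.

n₁ = (z_{α/2} + z_β)² · (σ₁² + σ₂²/r) / δ²
   = (1.645 + 1.282)² · (32² + 50²/4) / 7²
   = 8.5673 · (1024 + 625) / 49
   = 8.5673 · 1649 / 49
   = 288.32
Round up → n₁ = 289; n₂ = r·n₁ = 4 × 289 = 1156.

n₁ = 289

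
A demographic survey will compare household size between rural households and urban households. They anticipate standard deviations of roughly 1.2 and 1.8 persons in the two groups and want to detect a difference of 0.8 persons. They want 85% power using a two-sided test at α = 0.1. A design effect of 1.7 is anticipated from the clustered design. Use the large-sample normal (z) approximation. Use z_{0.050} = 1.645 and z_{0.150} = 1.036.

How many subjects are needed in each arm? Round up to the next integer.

n = (z_{α/2} + z_β)² · (σ₁² + σ₂²) / δ²
  = (1.645 + 1.036)² · (1.2² + 1.8² = 4.68) / 0.8²
  = 7.1878 · 4.68 / 0.64
  = 52.56
Design effect: 1.7 × 52.56 = 89.35.
Round up → n = 90 per group.

n = 90 per group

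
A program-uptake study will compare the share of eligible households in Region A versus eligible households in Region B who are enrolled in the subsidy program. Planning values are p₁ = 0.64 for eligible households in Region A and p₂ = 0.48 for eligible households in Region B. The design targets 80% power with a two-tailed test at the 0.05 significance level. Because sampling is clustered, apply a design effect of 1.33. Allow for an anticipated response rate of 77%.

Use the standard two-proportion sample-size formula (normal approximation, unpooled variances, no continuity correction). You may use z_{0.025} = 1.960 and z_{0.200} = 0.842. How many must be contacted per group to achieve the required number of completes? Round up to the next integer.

n = (z_{α/2} + z_β)² · [p₁(1−p₁) + p₂(1−p₂)] / (p₁ − p₂)²
  = (1.960 + 0.842)² · (0.64·0.36 + 0.48·0.52) / (0.16)²
  = (2.802)² · (0.2304 + 0.2496) / 0.0256
  = 7.8512 · 0.4800 / 0.0256
  = 147.21
Design effect: 1.33 × 147.21 = 195.79.
Adjust for 77% response: 195.79 / 0.77 = 254.27.
Round up → n = 255 per group.

n = 255 per group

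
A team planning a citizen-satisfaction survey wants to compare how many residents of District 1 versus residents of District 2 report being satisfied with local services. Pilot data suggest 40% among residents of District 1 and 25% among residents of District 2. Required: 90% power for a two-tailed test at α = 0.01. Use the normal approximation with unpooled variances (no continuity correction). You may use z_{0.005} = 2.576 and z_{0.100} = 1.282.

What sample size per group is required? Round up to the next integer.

n = 283 per group

n = (z_{α/2} + z_β)² · [p₁(1−p₁) + p₂(1−p₂)] / (p₁ − p₂)²
  = (2.576 + 1.282)² · (0.40·0.60 + 0.25·0.75) / (0.15)²
  = (3.858)² · (0.2400 + 0.1875) / 0.0225
  = 14.8842 · 0.4275 / 0.0225
  = 282.80
Round up → n = 283 per group.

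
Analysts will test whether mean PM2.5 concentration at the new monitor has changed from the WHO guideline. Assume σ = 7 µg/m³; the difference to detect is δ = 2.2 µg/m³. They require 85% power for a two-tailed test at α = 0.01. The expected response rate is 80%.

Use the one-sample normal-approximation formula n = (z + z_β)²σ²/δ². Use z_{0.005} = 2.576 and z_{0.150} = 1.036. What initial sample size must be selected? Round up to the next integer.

n = (z_{α/2} + z_β)² · σ² / δ²
  = (2.576 + 1.036)² · 7² / 2.2²
  = 13.0465 · 49 / 4.84
  = 132.08
Adjust for 80% response: 132.08 / 0.80 = 165.10.
Round up → n = 166.

n = 166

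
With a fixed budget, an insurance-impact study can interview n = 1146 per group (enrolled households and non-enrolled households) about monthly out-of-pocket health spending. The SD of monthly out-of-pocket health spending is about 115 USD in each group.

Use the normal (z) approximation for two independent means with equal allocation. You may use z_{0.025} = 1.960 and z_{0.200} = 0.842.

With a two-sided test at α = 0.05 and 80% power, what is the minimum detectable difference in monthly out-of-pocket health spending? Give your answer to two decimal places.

Minimum detectable difference ≈ 13.46 USD

δ = (z_{α/2} + z_β) · √((σ₁²+σ₂²)/n)
  = (1.960 + 0.842) · √(26450/1146)
  = 2.802 · √23.0803
  = 2.802 · 4.8042
  = 13.4614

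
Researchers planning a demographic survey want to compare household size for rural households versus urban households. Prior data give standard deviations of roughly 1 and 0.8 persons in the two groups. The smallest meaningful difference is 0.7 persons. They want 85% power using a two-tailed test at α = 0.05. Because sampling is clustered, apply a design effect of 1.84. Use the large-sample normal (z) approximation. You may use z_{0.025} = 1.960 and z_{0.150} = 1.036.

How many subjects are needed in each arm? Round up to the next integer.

n = 56 per group

n = (z_{α/2} + z_β)² · (σ₁² + σ₂²) / δ²
  = (1.960 + 1.036)² · (1² + 0.8² = 1.64) / 0.7²
  = 8.9760 · 1.64 / 0.49
  = 30.04
Design effect: 1.84 × 30.04 = 55.28.
Round up → n = 56 per group.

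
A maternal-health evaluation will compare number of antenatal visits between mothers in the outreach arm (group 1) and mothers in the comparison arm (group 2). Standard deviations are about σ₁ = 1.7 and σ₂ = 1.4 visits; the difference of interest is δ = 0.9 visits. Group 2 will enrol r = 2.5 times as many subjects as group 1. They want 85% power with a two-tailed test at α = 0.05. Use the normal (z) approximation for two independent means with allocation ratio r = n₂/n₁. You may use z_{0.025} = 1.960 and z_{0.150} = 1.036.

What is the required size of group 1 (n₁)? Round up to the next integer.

n₁ = 41

n₁ = (z_{α/2} + z_β)² · (σ₁² + σ₂²/r) / δ²
   = (1.960 + 1.036)² · (1.7² + 1.4²/2.5) / 0.9²
   = 8.9760 · (2.89 + 0.784) / 0.81
   = 8.9760 · 3.674 / 0.81
   = 40.71
Round up → n₁ = 41; n₂ = r·n₁ = 2.5 × 41 = 103.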